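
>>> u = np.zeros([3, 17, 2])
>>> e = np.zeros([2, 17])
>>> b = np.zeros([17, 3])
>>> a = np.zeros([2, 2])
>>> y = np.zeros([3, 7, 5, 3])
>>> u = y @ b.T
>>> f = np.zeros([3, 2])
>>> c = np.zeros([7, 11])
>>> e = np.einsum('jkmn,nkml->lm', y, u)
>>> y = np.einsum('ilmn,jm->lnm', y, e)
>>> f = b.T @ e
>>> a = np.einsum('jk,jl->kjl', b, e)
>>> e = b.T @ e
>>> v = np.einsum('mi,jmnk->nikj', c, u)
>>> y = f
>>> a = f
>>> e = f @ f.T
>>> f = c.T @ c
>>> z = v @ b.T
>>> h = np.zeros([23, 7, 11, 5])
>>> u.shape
(3, 7, 5, 17)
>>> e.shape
(3, 3)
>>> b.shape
(17, 3)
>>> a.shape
(3, 5)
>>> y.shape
(3, 5)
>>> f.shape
(11, 11)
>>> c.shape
(7, 11)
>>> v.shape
(5, 11, 17, 3)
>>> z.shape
(5, 11, 17, 17)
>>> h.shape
(23, 7, 11, 5)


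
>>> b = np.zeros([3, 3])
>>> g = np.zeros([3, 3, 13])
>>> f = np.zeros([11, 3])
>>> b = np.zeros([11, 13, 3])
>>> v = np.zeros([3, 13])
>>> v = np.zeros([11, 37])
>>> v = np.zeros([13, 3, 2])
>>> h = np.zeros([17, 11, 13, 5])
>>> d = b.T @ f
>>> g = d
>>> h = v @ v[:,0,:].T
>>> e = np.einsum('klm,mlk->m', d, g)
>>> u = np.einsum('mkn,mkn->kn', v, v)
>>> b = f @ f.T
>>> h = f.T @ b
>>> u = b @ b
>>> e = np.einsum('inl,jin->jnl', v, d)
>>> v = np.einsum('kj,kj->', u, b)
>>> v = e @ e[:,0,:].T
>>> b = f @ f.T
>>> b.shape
(11, 11)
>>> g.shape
(3, 13, 3)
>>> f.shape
(11, 3)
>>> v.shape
(3, 3, 3)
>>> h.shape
(3, 11)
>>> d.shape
(3, 13, 3)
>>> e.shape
(3, 3, 2)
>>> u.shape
(11, 11)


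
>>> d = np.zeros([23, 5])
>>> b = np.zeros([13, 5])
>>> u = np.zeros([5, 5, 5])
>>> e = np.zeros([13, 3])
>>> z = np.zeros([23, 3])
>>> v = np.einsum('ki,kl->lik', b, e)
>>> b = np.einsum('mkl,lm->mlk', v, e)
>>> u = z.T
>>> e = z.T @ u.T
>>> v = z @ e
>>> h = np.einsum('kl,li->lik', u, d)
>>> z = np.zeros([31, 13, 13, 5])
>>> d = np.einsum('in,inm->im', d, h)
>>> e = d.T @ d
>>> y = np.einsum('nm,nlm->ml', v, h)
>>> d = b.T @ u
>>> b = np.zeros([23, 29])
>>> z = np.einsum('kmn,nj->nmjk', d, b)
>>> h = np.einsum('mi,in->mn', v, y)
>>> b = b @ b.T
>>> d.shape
(5, 13, 23)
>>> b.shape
(23, 23)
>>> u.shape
(3, 23)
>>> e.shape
(3, 3)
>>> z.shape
(23, 13, 29, 5)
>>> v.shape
(23, 3)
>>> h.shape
(23, 5)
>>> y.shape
(3, 5)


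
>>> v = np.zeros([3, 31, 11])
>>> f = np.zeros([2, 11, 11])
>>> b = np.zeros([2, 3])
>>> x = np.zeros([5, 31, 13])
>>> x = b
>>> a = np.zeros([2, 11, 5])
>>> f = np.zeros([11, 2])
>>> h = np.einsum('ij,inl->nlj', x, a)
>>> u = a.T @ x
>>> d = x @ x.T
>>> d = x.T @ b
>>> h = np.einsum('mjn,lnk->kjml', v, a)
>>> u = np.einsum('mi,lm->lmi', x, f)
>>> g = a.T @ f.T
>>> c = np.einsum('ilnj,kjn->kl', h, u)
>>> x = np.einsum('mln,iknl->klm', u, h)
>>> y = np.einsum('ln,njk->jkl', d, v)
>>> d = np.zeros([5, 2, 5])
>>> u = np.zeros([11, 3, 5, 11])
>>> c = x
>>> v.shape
(3, 31, 11)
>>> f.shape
(11, 2)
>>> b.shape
(2, 3)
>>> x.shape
(31, 2, 11)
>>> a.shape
(2, 11, 5)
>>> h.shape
(5, 31, 3, 2)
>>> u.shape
(11, 3, 5, 11)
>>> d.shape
(5, 2, 5)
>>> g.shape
(5, 11, 11)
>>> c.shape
(31, 2, 11)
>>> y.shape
(31, 11, 3)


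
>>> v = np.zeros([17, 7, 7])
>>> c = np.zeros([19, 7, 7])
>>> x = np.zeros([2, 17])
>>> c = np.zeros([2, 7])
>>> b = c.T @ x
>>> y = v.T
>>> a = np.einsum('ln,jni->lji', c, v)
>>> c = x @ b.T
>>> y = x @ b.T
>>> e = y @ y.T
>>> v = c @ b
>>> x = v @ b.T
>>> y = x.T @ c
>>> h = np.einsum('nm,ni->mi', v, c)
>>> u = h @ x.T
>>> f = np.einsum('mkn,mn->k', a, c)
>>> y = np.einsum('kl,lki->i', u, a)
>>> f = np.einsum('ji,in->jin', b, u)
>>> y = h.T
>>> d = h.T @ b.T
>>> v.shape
(2, 17)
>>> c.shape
(2, 7)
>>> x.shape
(2, 7)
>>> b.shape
(7, 17)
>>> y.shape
(7, 17)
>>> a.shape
(2, 17, 7)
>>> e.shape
(2, 2)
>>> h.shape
(17, 7)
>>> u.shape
(17, 2)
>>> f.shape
(7, 17, 2)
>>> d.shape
(7, 7)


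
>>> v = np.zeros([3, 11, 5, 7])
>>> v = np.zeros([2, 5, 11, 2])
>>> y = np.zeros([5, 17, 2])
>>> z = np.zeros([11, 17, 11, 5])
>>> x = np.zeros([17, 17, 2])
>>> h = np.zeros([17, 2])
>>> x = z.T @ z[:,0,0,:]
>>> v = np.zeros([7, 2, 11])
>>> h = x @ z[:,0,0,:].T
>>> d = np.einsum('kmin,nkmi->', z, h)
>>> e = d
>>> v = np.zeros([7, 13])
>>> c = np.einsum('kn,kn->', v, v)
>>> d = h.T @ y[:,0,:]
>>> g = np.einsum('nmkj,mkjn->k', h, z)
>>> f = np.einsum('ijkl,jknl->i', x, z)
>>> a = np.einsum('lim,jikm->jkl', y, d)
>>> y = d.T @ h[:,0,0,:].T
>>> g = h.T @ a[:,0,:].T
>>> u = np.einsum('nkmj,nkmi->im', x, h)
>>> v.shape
(7, 13)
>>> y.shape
(2, 11, 17, 5)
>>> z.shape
(11, 17, 11, 5)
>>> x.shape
(5, 11, 17, 5)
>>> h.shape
(5, 11, 17, 11)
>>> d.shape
(11, 17, 11, 2)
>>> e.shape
()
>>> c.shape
()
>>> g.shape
(11, 17, 11, 11)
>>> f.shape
(5,)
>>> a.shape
(11, 11, 5)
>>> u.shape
(11, 17)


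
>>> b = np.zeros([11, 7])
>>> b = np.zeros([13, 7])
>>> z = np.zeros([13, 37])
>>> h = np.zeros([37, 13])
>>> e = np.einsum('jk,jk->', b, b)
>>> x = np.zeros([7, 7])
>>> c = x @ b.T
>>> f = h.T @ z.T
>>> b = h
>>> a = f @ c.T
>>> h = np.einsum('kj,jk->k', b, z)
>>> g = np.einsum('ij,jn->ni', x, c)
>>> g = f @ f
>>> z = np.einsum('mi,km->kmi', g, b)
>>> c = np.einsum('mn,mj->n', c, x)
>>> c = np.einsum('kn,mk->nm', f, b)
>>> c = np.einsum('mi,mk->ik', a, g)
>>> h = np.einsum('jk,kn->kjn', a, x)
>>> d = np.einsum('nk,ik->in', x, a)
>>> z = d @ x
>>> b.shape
(37, 13)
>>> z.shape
(13, 7)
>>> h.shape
(7, 13, 7)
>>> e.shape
()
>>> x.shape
(7, 7)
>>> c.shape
(7, 13)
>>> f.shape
(13, 13)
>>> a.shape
(13, 7)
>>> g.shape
(13, 13)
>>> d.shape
(13, 7)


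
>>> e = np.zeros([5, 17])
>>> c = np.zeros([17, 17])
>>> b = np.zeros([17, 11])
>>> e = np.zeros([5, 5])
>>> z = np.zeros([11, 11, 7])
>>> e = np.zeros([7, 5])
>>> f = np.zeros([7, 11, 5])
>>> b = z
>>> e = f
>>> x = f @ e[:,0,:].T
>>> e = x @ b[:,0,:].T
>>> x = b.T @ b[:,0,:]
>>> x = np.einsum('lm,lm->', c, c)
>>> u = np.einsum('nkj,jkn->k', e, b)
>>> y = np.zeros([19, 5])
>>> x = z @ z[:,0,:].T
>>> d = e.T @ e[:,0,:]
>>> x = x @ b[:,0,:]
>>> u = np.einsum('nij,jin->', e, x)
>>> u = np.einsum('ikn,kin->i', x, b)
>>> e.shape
(7, 11, 11)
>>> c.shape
(17, 17)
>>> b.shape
(11, 11, 7)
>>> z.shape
(11, 11, 7)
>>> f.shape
(7, 11, 5)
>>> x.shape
(11, 11, 7)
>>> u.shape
(11,)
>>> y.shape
(19, 5)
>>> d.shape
(11, 11, 11)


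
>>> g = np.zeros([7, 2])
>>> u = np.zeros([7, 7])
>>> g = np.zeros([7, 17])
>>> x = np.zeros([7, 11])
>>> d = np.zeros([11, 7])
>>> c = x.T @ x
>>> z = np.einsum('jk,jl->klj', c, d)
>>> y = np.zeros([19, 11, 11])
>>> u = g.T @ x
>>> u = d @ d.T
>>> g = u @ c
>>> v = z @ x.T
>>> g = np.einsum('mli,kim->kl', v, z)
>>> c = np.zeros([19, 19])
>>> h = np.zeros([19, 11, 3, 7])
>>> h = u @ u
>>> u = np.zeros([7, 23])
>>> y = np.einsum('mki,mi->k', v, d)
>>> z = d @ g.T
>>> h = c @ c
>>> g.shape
(11, 7)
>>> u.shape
(7, 23)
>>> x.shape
(7, 11)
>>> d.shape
(11, 7)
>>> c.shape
(19, 19)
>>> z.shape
(11, 11)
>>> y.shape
(7,)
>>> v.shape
(11, 7, 7)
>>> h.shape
(19, 19)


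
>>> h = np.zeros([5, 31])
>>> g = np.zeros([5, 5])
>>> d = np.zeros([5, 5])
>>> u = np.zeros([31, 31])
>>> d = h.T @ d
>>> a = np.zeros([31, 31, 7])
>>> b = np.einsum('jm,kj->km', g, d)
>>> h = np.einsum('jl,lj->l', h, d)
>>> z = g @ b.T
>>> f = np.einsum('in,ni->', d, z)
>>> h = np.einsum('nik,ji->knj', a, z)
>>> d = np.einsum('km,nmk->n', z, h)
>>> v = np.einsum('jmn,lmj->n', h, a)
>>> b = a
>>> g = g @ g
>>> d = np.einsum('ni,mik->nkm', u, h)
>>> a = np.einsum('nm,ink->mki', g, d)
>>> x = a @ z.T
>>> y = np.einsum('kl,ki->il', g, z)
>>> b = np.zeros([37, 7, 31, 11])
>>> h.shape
(7, 31, 5)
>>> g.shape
(5, 5)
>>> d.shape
(31, 5, 7)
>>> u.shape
(31, 31)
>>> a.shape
(5, 7, 31)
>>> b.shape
(37, 7, 31, 11)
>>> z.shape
(5, 31)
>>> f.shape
()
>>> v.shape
(5,)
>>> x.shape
(5, 7, 5)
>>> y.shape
(31, 5)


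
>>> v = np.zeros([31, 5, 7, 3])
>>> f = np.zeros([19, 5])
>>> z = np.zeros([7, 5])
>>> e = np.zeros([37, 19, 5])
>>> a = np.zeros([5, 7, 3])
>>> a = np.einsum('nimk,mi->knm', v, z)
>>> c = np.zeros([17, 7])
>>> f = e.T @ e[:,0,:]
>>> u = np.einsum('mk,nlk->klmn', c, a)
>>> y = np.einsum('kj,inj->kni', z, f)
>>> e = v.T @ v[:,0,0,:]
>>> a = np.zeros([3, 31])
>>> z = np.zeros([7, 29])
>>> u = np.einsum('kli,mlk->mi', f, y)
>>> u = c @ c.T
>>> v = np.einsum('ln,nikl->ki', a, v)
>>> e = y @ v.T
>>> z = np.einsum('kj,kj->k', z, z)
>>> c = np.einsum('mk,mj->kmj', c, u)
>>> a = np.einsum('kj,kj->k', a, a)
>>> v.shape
(7, 5)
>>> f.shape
(5, 19, 5)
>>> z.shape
(7,)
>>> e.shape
(7, 19, 7)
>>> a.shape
(3,)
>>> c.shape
(7, 17, 17)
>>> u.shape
(17, 17)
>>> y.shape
(7, 19, 5)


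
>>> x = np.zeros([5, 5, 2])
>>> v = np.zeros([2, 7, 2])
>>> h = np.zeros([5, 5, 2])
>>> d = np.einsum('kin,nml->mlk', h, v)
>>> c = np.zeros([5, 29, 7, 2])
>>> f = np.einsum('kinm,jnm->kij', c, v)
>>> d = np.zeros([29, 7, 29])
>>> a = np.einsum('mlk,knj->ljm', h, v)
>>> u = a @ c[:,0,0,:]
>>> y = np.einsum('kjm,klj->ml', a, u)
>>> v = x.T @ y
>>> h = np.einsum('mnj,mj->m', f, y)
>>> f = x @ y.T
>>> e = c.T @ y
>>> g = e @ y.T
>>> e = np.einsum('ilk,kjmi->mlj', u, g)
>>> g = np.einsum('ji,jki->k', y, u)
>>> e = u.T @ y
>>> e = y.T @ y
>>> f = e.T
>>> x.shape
(5, 5, 2)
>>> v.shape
(2, 5, 2)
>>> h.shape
(5,)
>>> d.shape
(29, 7, 29)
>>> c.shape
(5, 29, 7, 2)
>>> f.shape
(2, 2)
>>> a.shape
(5, 2, 5)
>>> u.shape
(5, 2, 2)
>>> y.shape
(5, 2)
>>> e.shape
(2, 2)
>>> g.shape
(2,)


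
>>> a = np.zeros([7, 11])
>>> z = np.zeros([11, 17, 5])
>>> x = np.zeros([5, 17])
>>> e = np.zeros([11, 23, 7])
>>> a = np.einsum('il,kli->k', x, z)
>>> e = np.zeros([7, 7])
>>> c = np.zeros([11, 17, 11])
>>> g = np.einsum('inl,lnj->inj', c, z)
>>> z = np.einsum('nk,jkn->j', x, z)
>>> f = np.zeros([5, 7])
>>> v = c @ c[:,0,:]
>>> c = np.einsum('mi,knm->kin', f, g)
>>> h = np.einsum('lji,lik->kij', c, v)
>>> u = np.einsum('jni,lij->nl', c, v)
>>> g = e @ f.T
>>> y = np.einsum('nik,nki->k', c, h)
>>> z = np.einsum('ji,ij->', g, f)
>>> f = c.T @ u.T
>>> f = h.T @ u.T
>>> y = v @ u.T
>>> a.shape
(11,)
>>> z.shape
()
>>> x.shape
(5, 17)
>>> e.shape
(7, 7)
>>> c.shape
(11, 7, 17)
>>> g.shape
(7, 5)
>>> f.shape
(7, 17, 7)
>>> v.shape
(11, 17, 11)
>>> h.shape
(11, 17, 7)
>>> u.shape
(7, 11)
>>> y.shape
(11, 17, 7)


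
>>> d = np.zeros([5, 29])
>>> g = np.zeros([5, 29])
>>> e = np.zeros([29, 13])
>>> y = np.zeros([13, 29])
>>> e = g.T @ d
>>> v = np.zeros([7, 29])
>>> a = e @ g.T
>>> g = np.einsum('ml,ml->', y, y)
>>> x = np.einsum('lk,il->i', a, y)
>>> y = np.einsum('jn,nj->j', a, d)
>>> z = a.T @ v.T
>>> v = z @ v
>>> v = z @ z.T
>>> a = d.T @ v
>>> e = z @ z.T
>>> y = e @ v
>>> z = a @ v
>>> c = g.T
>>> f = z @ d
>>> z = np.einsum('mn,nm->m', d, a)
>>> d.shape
(5, 29)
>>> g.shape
()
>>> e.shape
(5, 5)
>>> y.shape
(5, 5)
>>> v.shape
(5, 5)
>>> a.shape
(29, 5)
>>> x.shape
(13,)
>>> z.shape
(5,)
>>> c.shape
()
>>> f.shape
(29, 29)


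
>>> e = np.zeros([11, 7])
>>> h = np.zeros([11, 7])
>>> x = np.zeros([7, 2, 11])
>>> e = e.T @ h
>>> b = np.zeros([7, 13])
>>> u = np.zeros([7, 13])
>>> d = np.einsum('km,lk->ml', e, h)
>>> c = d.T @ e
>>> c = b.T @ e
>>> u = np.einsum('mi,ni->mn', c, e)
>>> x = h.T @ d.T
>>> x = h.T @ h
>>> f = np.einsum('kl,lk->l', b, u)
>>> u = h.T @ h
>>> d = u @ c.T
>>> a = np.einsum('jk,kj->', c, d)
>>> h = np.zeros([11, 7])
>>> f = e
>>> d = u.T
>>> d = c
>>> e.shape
(7, 7)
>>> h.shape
(11, 7)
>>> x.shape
(7, 7)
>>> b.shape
(7, 13)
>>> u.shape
(7, 7)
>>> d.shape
(13, 7)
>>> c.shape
(13, 7)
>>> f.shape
(7, 7)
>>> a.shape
()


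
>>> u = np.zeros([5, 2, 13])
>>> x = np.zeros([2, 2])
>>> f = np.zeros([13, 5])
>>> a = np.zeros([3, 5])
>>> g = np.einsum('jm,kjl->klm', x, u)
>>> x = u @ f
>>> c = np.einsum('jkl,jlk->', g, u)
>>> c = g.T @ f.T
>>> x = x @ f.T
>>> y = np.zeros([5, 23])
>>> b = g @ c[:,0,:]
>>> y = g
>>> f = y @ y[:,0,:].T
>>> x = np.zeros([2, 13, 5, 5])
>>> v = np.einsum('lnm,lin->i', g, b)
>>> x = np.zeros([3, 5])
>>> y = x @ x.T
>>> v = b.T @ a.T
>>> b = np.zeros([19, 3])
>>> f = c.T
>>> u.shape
(5, 2, 13)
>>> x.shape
(3, 5)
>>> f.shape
(13, 13, 2)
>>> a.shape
(3, 5)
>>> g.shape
(5, 13, 2)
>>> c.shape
(2, 13, 13)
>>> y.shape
(3, 3)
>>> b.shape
(19, 3)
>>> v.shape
(13, 13, 3)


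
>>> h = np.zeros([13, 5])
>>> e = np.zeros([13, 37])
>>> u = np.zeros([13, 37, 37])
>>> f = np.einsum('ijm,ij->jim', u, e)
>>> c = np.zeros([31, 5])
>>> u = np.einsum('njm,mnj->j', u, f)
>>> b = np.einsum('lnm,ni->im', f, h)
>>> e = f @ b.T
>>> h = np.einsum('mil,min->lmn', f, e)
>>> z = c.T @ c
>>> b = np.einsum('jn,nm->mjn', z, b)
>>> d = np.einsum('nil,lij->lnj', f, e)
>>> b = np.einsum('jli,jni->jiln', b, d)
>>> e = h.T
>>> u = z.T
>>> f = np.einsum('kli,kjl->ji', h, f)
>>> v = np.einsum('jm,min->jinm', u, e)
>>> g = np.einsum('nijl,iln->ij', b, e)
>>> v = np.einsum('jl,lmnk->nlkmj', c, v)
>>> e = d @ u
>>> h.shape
(37, 37, 5)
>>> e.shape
(37, 37, 5)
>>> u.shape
(5, 5)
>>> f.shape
(13, 5)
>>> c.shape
(31, 5)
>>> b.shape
(37, 5, 5, 37)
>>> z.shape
(5, 5)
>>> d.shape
(37, 37, 5)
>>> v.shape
(37, 5, 5, 37, 31)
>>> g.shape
(5, 5)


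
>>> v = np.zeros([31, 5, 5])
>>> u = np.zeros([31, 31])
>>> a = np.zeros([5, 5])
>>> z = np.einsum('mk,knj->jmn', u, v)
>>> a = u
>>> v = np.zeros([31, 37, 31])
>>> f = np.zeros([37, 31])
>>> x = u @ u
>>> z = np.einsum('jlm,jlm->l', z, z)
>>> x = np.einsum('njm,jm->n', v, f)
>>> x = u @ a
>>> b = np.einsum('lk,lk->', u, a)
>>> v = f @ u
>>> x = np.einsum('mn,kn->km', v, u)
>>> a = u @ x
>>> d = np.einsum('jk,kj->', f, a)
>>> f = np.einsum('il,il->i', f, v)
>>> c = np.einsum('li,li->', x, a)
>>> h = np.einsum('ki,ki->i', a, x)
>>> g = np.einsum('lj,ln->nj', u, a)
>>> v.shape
(37, 31)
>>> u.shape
(31, 31)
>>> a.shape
(31, 37)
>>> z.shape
(31,)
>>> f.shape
(37,)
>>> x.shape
(31, 37)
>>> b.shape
()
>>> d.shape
()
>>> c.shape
()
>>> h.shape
(37,)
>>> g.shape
(37, 31)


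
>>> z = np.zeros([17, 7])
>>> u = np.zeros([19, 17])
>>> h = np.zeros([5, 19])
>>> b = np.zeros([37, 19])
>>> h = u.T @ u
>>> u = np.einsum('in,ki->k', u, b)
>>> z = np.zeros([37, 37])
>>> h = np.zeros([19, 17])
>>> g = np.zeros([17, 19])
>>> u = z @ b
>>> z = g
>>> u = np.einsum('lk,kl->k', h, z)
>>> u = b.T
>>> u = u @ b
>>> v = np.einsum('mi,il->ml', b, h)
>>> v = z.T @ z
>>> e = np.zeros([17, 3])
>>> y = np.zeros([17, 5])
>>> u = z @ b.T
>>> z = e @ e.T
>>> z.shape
(17, 17)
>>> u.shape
(17, 37)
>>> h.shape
(19, 17)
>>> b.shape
(37, 19)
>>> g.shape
(17, 19)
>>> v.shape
(19, 19)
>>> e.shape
(17, 3)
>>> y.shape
(17, 5)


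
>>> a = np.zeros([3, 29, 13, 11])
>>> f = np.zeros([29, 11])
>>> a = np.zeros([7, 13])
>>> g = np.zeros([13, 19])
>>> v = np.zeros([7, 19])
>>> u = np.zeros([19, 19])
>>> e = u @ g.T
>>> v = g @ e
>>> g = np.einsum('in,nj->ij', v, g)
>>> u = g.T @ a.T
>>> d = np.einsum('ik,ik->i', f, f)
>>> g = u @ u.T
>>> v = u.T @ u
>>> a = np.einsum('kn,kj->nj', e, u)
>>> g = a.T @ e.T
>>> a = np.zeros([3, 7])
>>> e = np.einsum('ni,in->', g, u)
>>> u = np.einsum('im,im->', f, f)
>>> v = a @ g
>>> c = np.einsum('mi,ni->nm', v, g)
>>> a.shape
(3, 7)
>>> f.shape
(29, 11)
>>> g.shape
(7, 19)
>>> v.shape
(3, 19)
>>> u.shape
()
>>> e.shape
()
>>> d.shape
(29,)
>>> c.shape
(7, 3)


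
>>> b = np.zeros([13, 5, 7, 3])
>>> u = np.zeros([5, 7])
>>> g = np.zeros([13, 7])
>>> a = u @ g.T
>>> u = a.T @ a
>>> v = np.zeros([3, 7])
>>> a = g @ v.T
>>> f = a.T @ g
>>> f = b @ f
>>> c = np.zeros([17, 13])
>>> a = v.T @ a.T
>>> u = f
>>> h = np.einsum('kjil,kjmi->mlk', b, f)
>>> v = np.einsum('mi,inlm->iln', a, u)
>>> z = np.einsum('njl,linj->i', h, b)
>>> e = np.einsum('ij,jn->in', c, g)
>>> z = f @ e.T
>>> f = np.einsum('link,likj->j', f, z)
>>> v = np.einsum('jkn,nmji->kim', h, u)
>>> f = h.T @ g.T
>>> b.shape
(13, 5, 7, 3)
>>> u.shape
(13, 5, 7, 7)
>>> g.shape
(13, 7)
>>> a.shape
(7, 13)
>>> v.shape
(3, 7, 5)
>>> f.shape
(13, 3, 13)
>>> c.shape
(17, 13)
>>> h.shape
(7, 3, 13)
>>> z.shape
(13, 5, 7, 17)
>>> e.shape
(17, 7)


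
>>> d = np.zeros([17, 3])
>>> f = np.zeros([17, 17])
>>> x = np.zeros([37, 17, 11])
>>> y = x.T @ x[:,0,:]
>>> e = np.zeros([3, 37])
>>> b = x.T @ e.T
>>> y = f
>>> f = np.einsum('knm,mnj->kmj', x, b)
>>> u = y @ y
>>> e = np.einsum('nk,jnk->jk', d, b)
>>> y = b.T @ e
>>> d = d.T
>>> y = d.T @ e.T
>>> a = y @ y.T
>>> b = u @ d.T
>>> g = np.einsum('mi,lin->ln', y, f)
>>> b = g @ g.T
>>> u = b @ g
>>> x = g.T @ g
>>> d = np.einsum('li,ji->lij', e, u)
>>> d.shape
(11, 3, 37)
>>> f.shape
(37, 11, 3)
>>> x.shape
(3, 3)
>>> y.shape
(17, 11)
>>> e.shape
(11, 3)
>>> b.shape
(37, 37)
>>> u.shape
(37, 3)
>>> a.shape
(17, 17)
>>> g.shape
(37, 3)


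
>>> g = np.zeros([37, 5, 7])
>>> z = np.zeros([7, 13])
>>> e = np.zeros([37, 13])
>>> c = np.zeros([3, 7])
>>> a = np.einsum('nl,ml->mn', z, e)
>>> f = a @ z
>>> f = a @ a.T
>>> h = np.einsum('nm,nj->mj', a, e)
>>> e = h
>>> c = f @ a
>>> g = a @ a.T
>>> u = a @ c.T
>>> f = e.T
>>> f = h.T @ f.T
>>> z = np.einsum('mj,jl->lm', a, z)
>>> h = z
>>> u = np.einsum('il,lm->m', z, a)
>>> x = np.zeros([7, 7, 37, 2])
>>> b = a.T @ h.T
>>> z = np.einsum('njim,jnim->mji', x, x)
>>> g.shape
(37, 37)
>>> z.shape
(2, 7, 37)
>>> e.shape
(7, 13)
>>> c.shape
(37, 7)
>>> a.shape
(37, 7)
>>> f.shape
(13, 13)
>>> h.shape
(13, 37)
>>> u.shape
(7,)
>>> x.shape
(7, 7, 37, 2)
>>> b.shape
(7, 13)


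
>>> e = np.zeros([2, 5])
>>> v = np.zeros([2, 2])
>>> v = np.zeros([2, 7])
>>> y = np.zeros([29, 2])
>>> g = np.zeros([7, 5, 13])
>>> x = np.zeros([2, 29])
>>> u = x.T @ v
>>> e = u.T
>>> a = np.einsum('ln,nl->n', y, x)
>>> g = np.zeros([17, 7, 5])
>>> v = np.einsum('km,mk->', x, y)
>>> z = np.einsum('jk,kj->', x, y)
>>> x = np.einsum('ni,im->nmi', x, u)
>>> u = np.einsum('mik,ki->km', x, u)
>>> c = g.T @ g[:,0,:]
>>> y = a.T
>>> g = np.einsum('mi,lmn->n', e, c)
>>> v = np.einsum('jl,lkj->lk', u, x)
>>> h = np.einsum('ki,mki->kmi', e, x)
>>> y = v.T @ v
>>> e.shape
(7, 29)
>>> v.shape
(2, 7)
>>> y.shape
(7, 7)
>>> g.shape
(5,)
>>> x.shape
(2, 7, 29)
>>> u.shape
(29, 2)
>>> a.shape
(2,)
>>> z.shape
()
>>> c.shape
(5, 7, 5)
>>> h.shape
(7, 2, 29)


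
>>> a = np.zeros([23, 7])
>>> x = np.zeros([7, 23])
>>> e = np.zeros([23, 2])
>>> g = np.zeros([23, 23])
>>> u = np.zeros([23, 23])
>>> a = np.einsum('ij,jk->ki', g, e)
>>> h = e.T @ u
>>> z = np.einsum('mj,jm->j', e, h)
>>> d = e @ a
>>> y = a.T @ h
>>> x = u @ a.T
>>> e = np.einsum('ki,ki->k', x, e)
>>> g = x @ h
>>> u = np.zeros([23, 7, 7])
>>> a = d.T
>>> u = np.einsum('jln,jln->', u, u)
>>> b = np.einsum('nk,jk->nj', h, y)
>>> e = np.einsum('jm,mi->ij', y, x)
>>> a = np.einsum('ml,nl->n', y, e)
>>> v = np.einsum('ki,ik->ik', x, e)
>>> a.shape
(2,)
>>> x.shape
(23, 2)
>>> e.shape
(2, 23)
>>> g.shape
(23, 23)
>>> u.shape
()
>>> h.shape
(2, 23)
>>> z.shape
(2,)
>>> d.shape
(23, 23)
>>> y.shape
(23, 23)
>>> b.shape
(2, 23)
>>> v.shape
(2, 23)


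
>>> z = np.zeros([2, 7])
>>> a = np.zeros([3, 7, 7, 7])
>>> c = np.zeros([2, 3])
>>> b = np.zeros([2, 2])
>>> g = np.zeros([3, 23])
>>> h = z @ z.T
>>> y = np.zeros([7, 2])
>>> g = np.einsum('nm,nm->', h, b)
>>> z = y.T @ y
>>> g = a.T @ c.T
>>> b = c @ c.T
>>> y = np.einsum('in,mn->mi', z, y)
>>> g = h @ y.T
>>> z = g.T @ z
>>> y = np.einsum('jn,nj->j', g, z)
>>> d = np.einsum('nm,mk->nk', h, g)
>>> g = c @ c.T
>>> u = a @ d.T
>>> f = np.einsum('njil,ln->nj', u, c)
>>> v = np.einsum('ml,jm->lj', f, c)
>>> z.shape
(7, 2)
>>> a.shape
(3, 7, 7, 7)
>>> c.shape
(2, 3)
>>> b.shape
(2, 2)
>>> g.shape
(2, 2)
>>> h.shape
(2, 2)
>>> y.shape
(2,)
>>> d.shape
(2, 7)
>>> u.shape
(3, 7, 7, 2)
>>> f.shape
(3, 7)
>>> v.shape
(7, 2)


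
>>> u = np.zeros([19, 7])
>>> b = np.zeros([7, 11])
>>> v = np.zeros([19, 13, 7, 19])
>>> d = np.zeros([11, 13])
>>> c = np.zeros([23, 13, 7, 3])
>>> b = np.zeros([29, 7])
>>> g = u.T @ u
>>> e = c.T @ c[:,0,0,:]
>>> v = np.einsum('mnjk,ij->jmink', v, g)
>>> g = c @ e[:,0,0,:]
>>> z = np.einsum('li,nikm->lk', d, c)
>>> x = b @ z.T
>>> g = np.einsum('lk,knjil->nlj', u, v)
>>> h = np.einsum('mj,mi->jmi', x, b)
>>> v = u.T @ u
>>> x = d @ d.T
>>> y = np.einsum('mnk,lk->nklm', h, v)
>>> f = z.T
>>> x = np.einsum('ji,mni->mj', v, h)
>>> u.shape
(19, 7)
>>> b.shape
(29, 7)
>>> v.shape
(7, 7)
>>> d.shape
(11, 13)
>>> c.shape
(23, 13, 7, 3)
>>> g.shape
(19, 19, 7)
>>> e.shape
(3, 7, 13, 3)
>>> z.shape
(11, 7)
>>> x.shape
(11, 7)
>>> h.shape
(11, 29, 7)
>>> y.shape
(29, 7, 7, 11)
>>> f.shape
(7, 11)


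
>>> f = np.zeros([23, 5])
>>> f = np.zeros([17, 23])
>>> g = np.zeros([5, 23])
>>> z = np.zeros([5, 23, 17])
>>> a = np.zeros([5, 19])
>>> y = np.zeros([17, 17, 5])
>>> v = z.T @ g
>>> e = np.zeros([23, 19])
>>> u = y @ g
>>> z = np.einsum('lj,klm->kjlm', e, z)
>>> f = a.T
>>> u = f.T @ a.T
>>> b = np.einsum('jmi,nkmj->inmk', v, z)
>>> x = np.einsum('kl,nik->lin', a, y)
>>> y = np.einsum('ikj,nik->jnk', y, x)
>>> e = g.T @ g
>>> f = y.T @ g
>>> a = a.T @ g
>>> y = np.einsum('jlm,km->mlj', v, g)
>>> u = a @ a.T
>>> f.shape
(17, 19, 23)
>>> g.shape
(5, 23)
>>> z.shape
(5, 19, 23, 17)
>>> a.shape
(19, 23)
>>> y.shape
(23, 23, 17)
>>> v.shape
(17, 23, 23)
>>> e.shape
(23, 23)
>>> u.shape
(19, 19)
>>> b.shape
(23, 5, 23, 19)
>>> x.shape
(19, 17, 17)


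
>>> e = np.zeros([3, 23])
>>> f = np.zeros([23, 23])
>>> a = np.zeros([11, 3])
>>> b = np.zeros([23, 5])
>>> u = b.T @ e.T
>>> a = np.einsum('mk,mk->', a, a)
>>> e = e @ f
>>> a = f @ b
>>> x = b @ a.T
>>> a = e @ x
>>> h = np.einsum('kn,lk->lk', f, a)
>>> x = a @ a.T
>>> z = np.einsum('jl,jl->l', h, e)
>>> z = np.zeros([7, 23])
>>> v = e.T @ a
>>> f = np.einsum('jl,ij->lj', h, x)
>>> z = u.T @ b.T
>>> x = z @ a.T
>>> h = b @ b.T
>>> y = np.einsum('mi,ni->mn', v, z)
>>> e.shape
(3, 23)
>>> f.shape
(23, 3)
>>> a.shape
(3, 23)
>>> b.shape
(23, 5)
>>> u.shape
(5, 3)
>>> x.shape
(3, 3)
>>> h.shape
(23, 23)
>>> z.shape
(3, 23)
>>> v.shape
(23, 23)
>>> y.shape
(23, 3)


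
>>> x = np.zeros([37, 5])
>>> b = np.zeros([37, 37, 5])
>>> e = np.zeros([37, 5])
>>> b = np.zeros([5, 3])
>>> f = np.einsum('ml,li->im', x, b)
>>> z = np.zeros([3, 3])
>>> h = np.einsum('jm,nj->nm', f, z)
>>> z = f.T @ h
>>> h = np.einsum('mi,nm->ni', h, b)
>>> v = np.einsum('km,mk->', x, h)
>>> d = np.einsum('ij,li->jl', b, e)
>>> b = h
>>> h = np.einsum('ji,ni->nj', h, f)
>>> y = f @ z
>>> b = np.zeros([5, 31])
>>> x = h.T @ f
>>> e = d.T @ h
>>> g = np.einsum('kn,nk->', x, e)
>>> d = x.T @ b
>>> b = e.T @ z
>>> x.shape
(5, 37)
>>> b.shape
(5, 37)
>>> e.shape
(37, 5)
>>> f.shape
(3, 37)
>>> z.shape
(37, 37)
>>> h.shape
(3, 5)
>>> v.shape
()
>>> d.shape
(37, 31)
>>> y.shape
(3, 37)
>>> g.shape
()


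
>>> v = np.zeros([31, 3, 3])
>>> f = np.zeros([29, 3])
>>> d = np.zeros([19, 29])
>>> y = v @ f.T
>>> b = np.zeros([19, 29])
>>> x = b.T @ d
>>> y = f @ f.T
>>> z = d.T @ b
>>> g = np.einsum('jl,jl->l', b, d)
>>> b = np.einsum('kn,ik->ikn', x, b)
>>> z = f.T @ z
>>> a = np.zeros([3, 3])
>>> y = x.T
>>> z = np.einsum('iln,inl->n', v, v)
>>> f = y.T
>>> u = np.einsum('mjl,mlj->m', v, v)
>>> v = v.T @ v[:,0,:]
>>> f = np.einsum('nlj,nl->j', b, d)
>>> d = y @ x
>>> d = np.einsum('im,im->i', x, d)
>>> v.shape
(3, 3, 3)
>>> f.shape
(29,)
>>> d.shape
(29,)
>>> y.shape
(29, 29)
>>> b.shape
(19, 29, 29)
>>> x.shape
(29, 29)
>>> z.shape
(3,)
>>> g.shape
(29,)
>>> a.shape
(3, 3)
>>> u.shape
(31,)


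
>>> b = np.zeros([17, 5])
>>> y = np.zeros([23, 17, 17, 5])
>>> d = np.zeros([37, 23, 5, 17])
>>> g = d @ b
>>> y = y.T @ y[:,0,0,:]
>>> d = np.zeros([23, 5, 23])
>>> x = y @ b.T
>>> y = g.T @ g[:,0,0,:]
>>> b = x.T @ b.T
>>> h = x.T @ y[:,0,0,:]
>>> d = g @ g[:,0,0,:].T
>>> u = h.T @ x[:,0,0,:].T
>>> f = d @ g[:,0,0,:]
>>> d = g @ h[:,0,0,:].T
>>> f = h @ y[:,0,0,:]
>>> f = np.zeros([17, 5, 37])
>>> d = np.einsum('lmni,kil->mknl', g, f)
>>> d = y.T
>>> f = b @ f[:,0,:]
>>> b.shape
(17, 17, 17, 17)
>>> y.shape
(5, 5, 23, 5)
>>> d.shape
(5, 23, 5, 5)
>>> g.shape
(37, 23, 5, 5)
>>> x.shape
(5, 17, 17, 17)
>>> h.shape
(17, 17, 17, 5)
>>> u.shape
(5, 17, 17, 5)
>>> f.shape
(17, 17, 17, 37)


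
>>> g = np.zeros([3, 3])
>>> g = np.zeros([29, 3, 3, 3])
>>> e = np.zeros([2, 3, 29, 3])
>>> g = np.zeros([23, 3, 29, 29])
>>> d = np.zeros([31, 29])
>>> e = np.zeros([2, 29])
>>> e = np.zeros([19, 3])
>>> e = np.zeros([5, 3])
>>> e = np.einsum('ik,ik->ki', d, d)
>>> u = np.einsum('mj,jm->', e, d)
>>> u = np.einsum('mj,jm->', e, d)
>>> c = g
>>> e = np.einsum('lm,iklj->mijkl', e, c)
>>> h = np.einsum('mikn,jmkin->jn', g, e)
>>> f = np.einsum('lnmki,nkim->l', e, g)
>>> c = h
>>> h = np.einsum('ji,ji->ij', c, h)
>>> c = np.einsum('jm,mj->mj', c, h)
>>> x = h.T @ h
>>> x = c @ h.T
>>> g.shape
(23, 3, 29, 29)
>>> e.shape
(31, 23, 29, 3, 29)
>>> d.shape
(31, 29)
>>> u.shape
()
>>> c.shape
(29, 31)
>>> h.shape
(29, 31)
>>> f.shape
(31,)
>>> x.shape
(29, 29)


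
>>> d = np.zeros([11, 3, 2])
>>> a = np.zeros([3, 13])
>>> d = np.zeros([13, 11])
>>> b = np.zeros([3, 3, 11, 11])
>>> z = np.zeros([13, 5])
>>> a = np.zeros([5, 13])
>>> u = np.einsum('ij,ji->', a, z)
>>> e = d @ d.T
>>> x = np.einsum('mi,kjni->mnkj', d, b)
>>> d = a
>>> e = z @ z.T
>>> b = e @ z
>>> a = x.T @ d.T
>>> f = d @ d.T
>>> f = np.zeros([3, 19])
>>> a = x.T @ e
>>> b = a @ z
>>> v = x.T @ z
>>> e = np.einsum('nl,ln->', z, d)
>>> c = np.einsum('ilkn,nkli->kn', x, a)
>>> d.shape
(5, 13)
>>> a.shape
(3, 3, 11, 13)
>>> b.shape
(3, 3, 11, 5)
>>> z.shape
(13, 5)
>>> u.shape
()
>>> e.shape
()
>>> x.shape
(13, 11, 3, 3)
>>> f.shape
(3, 19)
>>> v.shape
(3, 3, 11, 5)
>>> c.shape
(3, 3)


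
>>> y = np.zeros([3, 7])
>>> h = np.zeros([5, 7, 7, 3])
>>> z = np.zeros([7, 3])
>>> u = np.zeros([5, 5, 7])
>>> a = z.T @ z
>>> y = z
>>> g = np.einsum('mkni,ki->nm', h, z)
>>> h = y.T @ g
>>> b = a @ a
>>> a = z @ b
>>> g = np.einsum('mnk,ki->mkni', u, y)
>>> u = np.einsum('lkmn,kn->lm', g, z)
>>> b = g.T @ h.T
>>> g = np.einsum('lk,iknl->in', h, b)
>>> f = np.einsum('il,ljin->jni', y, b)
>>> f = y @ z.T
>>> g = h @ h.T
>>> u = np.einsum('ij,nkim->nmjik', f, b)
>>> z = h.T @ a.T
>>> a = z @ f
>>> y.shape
(7, 3)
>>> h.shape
(3, 5)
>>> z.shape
(5, 7)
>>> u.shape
(3, 3, 7, 7, 5)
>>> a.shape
(5, 7)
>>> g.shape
(3, 3)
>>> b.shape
(3, 5, 7, 3)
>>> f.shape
(7, 7)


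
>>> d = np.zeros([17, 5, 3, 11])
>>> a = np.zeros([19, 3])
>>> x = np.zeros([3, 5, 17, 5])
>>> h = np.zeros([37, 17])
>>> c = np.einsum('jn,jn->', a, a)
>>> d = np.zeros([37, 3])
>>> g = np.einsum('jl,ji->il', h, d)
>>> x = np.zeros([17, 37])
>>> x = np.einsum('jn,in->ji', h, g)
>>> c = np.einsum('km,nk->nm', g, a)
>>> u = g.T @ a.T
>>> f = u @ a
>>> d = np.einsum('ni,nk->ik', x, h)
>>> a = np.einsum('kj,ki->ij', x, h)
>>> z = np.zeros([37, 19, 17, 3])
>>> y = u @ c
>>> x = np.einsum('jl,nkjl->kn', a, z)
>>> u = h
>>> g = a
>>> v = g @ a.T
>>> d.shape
(3, 17)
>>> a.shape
(17, 3)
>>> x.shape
(19, 37)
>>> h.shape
(37, 17)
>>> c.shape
(19, 17)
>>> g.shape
(17, 3)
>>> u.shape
(37, 17)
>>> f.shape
(17, 3)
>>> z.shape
(37, 19, 17, 3)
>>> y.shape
(17, 17)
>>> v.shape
(17, 17)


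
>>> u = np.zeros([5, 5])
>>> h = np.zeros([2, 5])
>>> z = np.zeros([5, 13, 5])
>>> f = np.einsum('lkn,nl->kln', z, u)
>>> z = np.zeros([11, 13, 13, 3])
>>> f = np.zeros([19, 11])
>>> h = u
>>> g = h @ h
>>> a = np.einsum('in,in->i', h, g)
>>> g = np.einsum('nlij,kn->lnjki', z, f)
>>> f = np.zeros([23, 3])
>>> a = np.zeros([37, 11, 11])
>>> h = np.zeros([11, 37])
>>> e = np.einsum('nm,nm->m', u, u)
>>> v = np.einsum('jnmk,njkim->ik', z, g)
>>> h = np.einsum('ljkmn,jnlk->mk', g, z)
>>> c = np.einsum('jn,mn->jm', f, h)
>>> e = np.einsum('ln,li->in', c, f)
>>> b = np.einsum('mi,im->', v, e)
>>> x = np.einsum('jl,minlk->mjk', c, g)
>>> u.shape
(5, 5)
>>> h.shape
(19, 3)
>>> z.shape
(11, 13, 13, 3)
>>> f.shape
(23, 3)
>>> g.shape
(13, 11, 3, 19, 13)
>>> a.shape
(37, 11, 11)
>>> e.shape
(3, 19)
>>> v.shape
(19, 3)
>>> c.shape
(23, 19)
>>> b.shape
()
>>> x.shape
(13, 23, 13)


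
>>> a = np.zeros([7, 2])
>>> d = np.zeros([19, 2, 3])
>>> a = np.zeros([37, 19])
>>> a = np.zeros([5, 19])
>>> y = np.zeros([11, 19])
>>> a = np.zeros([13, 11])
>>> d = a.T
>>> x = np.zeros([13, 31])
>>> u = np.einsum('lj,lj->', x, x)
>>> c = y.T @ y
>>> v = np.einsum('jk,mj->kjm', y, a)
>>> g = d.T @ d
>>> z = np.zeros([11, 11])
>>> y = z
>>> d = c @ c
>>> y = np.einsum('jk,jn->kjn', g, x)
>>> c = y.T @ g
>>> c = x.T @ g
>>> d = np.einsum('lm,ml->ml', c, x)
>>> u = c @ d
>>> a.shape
(13, 11)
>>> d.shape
(13, 31)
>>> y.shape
(13, 13, 31)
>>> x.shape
(13, 31)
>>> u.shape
(31, 31)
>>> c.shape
(31, 13)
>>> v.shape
(19, 11, 13)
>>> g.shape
(13, 13)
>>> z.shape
(11, 11)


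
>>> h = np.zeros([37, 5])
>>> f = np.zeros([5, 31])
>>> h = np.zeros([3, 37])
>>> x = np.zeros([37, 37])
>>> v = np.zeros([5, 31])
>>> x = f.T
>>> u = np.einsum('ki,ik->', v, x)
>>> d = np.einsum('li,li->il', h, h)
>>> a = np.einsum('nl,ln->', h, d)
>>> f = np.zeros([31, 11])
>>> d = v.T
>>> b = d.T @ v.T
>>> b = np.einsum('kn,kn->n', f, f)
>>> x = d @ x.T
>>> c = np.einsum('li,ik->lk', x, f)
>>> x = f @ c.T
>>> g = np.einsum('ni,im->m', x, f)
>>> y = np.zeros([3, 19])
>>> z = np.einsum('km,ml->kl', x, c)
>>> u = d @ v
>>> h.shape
(3, 37)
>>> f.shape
(31, 11)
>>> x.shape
(31, 31)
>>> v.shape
(5, 31)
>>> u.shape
(31, 31)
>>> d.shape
(31, 5)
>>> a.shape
()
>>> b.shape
(11,)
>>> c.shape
(31, 11)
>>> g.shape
(11,)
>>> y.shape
(3, 19)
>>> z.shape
(31, 11)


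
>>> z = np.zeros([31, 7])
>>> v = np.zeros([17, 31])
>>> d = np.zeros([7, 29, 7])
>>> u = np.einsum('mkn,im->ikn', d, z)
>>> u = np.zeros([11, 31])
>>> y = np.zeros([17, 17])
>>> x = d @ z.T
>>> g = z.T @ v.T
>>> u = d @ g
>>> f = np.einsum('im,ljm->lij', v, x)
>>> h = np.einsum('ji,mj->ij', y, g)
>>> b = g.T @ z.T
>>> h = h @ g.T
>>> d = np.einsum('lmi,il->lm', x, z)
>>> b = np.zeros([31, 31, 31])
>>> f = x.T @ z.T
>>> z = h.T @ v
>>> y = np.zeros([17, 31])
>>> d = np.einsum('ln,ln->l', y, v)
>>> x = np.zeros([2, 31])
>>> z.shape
(7, 31)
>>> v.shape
(17, 31)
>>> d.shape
(17,)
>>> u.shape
(7, 29, 17)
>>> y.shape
(17, 31)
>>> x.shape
(2, 31)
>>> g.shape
(7, 17)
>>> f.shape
(31, 29, 31)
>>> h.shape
(17, 7)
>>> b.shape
(31, 31, 31)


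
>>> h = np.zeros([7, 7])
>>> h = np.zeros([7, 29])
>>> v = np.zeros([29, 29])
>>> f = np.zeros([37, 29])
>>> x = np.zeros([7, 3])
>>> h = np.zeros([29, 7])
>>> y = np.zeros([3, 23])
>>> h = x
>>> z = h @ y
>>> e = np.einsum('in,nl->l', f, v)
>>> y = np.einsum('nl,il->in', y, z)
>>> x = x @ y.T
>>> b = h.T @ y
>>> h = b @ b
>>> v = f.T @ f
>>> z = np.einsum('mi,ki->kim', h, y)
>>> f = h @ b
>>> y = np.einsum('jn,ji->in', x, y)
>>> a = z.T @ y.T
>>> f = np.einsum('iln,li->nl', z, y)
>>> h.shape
(3, 3)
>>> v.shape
(29, 29)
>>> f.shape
(3, 3)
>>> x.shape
(7, 7)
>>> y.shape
(3, 7)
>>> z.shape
(7, 3, 3)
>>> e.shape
(29,)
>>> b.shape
(3, 3)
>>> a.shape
(3, 3, 3)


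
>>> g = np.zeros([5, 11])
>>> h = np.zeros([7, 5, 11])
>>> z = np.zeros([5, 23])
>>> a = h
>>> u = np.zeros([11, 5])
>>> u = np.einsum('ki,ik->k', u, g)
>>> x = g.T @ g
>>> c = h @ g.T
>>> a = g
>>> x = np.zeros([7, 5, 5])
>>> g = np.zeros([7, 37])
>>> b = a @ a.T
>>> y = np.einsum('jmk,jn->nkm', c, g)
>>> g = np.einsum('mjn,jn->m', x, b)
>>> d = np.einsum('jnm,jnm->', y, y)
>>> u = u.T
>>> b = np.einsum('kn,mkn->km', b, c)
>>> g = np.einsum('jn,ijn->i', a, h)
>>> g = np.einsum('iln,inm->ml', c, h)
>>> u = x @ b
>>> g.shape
(11, 5)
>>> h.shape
(7, 5, 11)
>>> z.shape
(5, 23)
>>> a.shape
(5, 11)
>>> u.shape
(7, 5, 7)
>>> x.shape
(7, 5, 5)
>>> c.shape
(7, 5, 5)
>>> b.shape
(5, 7)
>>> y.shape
(37, 5, 5)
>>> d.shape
()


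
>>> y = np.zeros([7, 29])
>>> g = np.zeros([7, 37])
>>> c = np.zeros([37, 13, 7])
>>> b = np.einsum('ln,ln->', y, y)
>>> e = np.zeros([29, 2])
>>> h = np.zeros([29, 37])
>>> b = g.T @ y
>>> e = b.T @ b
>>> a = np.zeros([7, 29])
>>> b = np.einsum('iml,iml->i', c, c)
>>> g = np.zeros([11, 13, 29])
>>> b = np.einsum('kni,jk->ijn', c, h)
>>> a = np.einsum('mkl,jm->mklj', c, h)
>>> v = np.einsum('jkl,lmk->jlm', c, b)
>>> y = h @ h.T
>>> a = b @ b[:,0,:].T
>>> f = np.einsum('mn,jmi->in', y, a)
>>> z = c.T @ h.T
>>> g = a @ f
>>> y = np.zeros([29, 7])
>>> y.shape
(29, 7)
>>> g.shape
(7, 29, 29)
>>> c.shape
(37, 13, 7)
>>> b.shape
(7, 29, 13)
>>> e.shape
(29, 29)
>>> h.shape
(29, 37)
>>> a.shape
(7, 29, 7)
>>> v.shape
(37, 7, 29)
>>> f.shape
(7, 29)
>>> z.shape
(7, 13, 29)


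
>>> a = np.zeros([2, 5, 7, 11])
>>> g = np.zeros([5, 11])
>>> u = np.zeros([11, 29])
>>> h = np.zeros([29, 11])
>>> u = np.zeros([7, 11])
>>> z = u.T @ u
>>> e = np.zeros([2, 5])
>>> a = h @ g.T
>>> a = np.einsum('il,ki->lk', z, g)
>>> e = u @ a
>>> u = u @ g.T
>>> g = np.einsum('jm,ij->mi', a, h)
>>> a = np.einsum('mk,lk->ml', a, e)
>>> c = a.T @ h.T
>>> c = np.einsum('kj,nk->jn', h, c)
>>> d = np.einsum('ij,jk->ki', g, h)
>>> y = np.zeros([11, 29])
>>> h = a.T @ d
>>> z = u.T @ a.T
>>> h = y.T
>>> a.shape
(11, 7)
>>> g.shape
(5, 29)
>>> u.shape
(7, 5)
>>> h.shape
(29, 11)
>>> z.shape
(5, 11)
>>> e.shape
(7, 5)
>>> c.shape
(11, 7)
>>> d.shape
(11, 5)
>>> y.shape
(11, 29)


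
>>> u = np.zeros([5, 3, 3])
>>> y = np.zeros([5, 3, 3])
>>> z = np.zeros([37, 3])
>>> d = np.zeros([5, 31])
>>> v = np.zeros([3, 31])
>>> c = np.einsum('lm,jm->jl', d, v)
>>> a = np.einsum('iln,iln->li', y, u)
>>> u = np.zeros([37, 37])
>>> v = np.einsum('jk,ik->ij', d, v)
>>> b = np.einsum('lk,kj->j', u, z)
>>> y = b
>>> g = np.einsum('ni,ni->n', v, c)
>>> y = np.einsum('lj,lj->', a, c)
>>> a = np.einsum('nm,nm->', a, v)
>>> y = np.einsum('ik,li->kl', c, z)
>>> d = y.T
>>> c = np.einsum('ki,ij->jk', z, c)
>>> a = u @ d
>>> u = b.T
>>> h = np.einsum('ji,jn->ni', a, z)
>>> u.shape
(3,)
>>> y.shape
(5, 37)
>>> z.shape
(37, 3)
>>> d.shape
(37, 5)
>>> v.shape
(3, 5)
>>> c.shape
(5, 37)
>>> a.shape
(37, 5)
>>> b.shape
(3,)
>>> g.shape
(3,)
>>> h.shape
(3, 5)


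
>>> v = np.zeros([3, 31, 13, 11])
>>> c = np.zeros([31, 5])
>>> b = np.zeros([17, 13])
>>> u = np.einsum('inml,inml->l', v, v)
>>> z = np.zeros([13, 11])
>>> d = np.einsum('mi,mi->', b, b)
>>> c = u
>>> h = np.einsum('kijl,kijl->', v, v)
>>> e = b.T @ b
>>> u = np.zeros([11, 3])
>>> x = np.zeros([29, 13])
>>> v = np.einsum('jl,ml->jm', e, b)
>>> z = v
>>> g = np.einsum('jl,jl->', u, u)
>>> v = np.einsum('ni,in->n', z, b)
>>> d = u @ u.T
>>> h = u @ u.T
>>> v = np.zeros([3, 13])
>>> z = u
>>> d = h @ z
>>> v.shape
(3, 13)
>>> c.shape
(11,)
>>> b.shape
(17, 13)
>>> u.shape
(11, 3)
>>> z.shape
(11, 3)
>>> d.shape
(11, 3)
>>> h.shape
(11, 11)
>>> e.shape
(13, 13)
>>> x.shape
(29, 13)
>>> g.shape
()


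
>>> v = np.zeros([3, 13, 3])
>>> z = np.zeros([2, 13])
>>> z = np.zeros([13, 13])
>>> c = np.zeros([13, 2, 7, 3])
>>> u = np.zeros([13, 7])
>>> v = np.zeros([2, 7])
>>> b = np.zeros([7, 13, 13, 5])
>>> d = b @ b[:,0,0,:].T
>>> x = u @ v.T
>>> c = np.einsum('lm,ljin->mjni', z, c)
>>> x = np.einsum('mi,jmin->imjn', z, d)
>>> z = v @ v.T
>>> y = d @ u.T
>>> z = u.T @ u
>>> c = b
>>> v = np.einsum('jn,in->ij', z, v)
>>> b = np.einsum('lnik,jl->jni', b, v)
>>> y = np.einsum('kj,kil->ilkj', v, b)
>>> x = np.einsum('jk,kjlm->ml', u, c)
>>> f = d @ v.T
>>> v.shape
(2, 7)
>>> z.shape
(7, 7)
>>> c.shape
(7, 13, 13, 5)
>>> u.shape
(13, 7)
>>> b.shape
(2, 13, 13)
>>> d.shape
(7, 13, 13, 7)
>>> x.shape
(5, 13)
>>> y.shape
(13, 13, 2, 7)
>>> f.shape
(7, 13, 13, 2)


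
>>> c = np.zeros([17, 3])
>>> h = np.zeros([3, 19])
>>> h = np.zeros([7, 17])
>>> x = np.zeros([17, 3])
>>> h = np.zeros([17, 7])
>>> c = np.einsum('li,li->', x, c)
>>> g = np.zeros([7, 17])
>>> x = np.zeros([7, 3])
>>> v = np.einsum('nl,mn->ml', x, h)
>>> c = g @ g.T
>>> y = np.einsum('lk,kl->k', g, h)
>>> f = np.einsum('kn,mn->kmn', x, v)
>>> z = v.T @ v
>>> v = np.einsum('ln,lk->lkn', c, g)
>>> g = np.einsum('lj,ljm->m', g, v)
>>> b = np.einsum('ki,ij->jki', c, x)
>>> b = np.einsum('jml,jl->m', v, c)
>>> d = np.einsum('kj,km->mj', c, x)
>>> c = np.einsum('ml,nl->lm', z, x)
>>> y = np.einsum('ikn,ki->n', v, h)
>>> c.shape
(3, 3)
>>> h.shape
(17, 7)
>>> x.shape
(7, 3)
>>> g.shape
(7,)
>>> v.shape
(7, 17, 7)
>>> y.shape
(7,)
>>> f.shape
(7, 17, 3)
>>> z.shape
(3, 3)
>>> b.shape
(17,)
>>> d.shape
(3, 7)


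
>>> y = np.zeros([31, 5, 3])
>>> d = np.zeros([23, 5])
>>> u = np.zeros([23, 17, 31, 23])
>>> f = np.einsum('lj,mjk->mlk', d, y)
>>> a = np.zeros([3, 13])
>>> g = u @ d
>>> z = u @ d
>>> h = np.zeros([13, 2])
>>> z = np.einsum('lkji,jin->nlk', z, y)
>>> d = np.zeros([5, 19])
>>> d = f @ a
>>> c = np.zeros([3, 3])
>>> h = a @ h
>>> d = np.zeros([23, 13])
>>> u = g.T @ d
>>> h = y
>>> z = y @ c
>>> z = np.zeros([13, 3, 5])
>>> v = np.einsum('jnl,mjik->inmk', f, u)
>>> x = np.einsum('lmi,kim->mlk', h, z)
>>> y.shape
(31, 5, 3)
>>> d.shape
(23, 13)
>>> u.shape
(5, 31, 17, 13)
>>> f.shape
(31, 23, 3)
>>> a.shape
(3, 13)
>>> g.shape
(23, 17, 31, 5)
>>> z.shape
(13, 3, 5)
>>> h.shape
(31, 5, 3)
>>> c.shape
(3, 3)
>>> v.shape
(17, 23, 5, 13)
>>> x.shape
(5, 31, 13)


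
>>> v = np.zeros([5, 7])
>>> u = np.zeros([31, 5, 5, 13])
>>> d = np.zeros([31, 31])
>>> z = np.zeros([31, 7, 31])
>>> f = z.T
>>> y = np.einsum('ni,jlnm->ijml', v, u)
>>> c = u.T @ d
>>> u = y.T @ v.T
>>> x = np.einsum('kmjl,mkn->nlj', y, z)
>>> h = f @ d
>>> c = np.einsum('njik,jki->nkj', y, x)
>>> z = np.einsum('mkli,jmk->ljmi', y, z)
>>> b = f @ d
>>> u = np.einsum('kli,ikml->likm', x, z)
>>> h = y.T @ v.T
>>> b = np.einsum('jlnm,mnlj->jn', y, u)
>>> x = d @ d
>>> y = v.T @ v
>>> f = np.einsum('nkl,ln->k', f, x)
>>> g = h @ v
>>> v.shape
(5, 7)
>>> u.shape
(5, 13, 31, 7)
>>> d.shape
(31, 31)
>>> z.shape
(13, 31, 7, 5)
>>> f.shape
(7,)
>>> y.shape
(7, 7)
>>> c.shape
(7, 5, 31)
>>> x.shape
(31, 31)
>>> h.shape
(5, 13, 31, 5)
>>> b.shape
(7, 13)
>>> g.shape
(5, 13, 31, 7)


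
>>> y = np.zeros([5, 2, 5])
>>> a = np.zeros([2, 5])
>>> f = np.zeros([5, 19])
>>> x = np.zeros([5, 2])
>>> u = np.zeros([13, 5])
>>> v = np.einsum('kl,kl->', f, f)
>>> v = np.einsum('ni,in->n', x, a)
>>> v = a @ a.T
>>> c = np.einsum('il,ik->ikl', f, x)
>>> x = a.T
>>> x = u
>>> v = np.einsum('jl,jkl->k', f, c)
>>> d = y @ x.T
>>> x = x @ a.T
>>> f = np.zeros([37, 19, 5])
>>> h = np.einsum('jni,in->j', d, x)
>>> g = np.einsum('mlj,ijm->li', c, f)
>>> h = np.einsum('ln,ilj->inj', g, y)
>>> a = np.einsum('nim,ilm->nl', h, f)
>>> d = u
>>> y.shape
(5, 2, 5)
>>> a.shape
(5, 19)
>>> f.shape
(37, 19, 5)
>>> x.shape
(13, 2)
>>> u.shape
(13, 5)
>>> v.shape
(2,)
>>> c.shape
(5, 2, 19)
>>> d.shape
(13, 5)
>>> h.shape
(5, 37, 5)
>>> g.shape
(2, 37)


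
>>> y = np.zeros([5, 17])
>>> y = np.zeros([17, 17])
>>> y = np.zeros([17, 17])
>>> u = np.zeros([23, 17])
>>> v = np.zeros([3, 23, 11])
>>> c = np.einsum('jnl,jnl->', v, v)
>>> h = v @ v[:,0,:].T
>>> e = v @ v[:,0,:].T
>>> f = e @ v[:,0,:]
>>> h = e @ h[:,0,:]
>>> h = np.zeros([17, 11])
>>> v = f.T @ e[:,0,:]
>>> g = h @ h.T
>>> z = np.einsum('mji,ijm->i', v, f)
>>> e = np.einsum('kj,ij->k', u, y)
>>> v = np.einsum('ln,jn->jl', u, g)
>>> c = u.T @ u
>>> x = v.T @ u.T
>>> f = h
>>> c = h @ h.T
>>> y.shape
(17, 17)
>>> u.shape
(23, 17)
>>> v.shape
(17, 23)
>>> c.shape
(17, 17)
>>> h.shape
(17, 11)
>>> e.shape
(23,)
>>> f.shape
(17, 11)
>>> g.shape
(17, 17)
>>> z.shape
(3,)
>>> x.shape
(23, 23)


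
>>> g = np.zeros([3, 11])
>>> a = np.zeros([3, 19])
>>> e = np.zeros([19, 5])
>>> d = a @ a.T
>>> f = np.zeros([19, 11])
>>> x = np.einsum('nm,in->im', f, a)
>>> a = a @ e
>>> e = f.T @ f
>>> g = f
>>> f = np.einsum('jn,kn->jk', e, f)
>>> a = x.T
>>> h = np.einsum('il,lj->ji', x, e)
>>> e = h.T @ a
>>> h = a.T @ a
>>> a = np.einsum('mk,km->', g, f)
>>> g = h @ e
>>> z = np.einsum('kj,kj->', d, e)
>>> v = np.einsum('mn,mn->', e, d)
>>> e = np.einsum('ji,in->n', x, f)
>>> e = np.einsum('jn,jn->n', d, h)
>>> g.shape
(3, 3)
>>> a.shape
()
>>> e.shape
(3,)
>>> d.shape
(3, 3)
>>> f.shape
(11, 19)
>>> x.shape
(3, 11)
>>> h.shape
(3, 3)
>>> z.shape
()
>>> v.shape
()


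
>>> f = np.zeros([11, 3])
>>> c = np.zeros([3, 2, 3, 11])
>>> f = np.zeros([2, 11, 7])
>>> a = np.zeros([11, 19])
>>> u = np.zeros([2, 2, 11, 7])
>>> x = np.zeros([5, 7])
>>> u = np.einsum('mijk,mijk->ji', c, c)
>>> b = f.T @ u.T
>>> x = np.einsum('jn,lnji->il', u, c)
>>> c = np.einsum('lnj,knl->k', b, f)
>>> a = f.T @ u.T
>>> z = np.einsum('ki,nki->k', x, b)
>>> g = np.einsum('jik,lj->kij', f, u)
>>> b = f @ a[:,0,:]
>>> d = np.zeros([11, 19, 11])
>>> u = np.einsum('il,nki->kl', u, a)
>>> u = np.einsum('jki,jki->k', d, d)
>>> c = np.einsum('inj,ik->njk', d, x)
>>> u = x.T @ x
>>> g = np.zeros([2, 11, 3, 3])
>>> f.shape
(2, 11, 7)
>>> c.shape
(19, 11, 3)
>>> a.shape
(7, 11, 3)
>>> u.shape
(3, 3)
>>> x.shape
(11, 3)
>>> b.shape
(2, 11, 3)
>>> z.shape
(11,)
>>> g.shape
(2, 11, 3, 3)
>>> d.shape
(11, 19, 11)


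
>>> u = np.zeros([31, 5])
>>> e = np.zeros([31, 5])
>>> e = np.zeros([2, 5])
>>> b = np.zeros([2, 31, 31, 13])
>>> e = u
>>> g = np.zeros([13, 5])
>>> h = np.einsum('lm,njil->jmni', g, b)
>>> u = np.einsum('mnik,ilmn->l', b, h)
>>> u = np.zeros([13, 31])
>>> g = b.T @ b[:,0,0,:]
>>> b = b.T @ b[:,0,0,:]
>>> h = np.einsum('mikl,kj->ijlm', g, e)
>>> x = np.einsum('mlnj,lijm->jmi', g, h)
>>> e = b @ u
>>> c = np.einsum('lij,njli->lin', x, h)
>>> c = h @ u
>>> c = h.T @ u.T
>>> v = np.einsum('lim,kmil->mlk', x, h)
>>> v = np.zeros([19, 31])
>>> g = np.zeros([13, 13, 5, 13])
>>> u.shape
(13, 31)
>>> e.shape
(13, 31, 31, 31)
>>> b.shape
(13, 31, 31, 13)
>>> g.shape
(13, 13, 5, 13)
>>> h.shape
(31, 5, 13, 13)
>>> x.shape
(13, 13, 5)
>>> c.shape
(13, 13, 5, 13)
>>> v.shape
(19, 31)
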